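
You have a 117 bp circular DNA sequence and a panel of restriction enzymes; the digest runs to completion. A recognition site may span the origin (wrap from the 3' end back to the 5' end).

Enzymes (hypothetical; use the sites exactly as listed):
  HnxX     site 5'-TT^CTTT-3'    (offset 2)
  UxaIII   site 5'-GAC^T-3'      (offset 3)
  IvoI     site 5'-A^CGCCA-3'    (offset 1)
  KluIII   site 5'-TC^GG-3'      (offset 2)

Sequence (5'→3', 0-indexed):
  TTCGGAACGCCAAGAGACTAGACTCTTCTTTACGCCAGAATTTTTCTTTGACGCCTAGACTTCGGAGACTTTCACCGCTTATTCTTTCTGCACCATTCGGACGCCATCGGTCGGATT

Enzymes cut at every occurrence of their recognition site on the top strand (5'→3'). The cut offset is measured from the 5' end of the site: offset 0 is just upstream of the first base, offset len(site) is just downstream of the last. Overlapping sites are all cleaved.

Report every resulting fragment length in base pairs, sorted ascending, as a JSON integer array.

[3,3,4,4,4,5,5,6,7,8,11,13,14,15,15]

Scan for sites:
  HnxX (TTCTTT, off=2): starts [25, 43, 81] → cuts [27, 45, 83]
  UxaIII (GACT, off=3): starts [15, 20, 57, 66] → cuts [18, 23, 60, 69]
  IvoI (ACGCCA, off=1): starts [6, 31, 100] → cuts [7, 32, 101]
  KluIII (TCGG, off=2): starts [1, 61, 96, 106, 110] → cuts [3, 63, 98, 108, 112]

All cut coordinates (distinct, sorted): [3, 7, 18, 23, 27, 32, 45, 60, 63, 69, 83, 98, 101, 108, 112]

Fragments:
  3→7: 4 bp
  7→18: 11 bp
  18→23: 5 bp
  23→27: 4 bp
  27→32: 5 bp
  32→45: 13 bp
  45→60: 15 bp
  60→63: 3 bp
  63→69: 6 bp
  69→83: 14 bp
  83→98: 15 bp
  98→101: 3 bp
  101→108: 7 bp
  108→112: 4 bp
  112→3 (wrap): 117-112+3 = 8 bp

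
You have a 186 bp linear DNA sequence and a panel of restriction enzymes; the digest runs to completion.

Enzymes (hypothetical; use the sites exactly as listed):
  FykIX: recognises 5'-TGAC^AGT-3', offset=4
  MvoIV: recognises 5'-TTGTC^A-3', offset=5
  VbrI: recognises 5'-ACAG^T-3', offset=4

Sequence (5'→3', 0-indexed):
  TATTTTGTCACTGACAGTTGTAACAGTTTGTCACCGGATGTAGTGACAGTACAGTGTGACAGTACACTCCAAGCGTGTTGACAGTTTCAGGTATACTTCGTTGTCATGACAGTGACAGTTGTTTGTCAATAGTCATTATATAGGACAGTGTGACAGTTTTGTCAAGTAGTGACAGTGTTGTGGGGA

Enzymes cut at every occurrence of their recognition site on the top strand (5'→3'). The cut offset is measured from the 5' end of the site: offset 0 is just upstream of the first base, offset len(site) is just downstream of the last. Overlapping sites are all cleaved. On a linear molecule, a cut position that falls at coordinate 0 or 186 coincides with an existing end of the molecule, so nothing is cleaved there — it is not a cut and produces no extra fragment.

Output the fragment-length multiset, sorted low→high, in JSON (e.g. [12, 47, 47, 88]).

[2,2,2,2,2,2,2,2,4,5,5,6,6,6,6,7,9,9,9,10,11,15,20,21,21]

Site scan:
  FykIX TGACAGT/4: at [11, 43, 56, 78, 106, 112, 150, 169] ⇒ [15, 47, 60, 82, 110, 116, 154, 173]
  MvoIV TTGTCA/5: at [4, 27, 100, 122, 158] ⇒ [9, 32, 105, 127, 163]
  VbrI ACAGT/4: at [13, 22, 45, 50, 58, 80, 108, 114, 144, 152, 171] ⇒ [17, 26, 49, 54, 62, 84, 112, 118, 148, 156, 175]

Pooled cuts: [9, 15, 17, 26, 32, 47, 49, 54, 60, 62, 82, 84, 105, 110, 112, 116, 118, 127, 148, 154, 156, 163, 173, 175]

Fragment lengths:
  [0,9): 9 bp
  [9,15): 6 bp
  [15,17): 2 bp
  [17,26): 9 bp
  [26,32): 6 bp
  [32,47): 15 bp
  [47,49): 2 bp
  [49,54): 5 bp
  [54,60): 6 bp
  [60,62): 2 bp
  [62,82): 20 bp
  [82,84): 2 bp
  [84,105): 21 bp
  [105,110): 5 bp
  [110,112): 2 bp
  [112,116): 4 bp
  [116,118): 2 bp
  [118,127): 9 bp
  [127,148): 21 bp
  [148,154): 6 bp
  [154,156): 2 bp
  [156,163): 7 bp
  [163,173): 10 bp
  [173,175): 2 bp
  [175,186): 11 bp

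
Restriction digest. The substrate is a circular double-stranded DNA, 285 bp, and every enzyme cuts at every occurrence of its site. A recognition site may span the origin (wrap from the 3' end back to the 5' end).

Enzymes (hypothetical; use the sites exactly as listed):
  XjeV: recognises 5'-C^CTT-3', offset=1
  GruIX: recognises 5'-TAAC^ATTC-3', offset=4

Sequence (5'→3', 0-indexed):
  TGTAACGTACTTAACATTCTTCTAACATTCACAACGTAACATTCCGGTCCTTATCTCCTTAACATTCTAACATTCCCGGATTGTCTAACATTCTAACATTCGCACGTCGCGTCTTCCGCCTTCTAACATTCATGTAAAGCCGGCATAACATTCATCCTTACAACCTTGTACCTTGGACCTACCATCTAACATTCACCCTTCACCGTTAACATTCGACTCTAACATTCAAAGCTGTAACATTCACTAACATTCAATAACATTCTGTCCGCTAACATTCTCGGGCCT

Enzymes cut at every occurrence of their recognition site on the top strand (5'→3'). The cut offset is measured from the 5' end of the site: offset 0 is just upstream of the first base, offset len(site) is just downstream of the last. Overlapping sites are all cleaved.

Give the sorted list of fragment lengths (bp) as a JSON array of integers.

Site scan:
  XjeV CCTT/1: at [48, 56, 118, 155, 163, 170, 196, 282] ⇒ [49, 57, 119, 156, 164, 171, 197, 283]
  GruIX TAACATTC/4: at [11, 22, 36, 59, 67, 85, 93, 123, 145, 186, 206, 219, 234, 244, 254, 269] ⇒ [15, 26, 40, 63, 71, 89, 97, 127, 149, 190, 210, 223, 238, 248, 258, 273]

Pooled cuts: [15, 26, 40, 49, 57, 63, 71, 89, 97, 119, 127, 149, 156, 164, 171, 190, 197, 210, 223, 238, 248, 258, 273, 283]

Fragments:
  15→26: 11 bp
  26→40: 14 bp
  40→49: 9 bp
  49→57: 8 bp
  57→63: 6 bp
  63→71: 8 bp
  71→89: 18 bp
  89→97: 8 bp
  97→119: 22 bp
  119→127: 8 bp
  127→149: 22 bp
  149→156: 7 bp
  156→164: 8 bp
  164→171: 7 bp
  171→190: 19 bp
  190→197: 7 bp
  197→210: 13 bp
  210→223: 13 bp
  223→238: 15 bp
  238→248: 10 bp
  248→258: 10 bp
  258→273: 15 bp
  273→283: 10 bp
  283→15 (wrap): 285-283+15 = 17 bp

[6,7,7,7,8,8,8,8,8,9,10,10,10,11,13,13,14,15,15,17,18,19,22,22]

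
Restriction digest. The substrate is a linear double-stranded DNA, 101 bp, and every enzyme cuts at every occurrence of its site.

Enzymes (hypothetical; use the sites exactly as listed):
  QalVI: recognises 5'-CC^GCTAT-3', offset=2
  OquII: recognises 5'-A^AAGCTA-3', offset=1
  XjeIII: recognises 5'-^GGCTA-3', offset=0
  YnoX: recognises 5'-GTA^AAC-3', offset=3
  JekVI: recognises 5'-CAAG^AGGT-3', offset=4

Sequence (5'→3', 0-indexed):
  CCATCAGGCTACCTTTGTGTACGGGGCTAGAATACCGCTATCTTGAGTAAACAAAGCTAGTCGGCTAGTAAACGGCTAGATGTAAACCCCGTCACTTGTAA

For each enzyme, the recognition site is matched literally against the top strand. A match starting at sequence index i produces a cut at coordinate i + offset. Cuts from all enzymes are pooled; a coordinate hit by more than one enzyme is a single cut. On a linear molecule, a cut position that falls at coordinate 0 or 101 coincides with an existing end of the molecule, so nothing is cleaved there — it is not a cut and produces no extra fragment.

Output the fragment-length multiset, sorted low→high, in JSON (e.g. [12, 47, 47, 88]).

[3,4,6,8,9,11,12,13,17,18]

Scan for sites:
  QalVI CCGCTAT/2: at [34] ⇒ [36]
  OquII AAAGCTA/1: at [52] ⇒ [53]
  XjeIII GGCTA/0: at [6, 24, 62, 73] ⇒ [6, 24, 62, 73]
  YnoX GTAAAC/3: at [46, 67, 81] ⇒ [49, 70, 84]
  JekVI (CAAGAGGT, off=4): no sites

All cut coordinates (distinct, sorted): [6, 24, 36, 49, 53, 62, 70, 73, 84]

Fragment lengths:
  [0,6): 6 bp
  [6,24): 18 bp
  [24,36): 12 bp
  [36,49): 13 bp
  [49,53): 4 bp
  [53,62): 9 bp
  [62,70): 8 bp
  [70,73): 3 bp
  [73,84): 11 bp
  [84,101): 17 bp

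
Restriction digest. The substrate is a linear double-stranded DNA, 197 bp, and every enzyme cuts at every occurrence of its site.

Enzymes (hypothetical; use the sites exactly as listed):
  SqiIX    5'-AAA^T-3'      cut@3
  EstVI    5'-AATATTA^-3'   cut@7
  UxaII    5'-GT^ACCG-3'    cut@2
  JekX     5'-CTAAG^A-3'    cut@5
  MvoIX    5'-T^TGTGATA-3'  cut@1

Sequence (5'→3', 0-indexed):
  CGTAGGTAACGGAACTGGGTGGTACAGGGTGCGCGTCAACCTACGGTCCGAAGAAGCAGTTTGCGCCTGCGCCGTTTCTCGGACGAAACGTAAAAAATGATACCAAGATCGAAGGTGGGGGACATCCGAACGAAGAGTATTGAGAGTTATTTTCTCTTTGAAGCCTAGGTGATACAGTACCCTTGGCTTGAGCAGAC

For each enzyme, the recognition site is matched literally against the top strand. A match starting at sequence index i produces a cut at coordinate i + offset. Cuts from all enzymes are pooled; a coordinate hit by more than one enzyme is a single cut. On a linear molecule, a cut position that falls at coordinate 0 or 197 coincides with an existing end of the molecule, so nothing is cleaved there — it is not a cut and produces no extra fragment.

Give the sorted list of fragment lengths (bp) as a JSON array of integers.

Site scan:
  SqiIX (AAAT, off=3): starts [94] → cuts [97]
  EstVI (AATATTA, off=7): no sites
  UxaII (GTACCG, off=2): no sites
  JekX (CTAAGA, off=5): no sites
  MvoIX (TTGTGATA, off=1): no sites

Pooled cuts: [97]

Fragments:
  [0,97): 97 bp
  [97,197): 100 bp

[97,100]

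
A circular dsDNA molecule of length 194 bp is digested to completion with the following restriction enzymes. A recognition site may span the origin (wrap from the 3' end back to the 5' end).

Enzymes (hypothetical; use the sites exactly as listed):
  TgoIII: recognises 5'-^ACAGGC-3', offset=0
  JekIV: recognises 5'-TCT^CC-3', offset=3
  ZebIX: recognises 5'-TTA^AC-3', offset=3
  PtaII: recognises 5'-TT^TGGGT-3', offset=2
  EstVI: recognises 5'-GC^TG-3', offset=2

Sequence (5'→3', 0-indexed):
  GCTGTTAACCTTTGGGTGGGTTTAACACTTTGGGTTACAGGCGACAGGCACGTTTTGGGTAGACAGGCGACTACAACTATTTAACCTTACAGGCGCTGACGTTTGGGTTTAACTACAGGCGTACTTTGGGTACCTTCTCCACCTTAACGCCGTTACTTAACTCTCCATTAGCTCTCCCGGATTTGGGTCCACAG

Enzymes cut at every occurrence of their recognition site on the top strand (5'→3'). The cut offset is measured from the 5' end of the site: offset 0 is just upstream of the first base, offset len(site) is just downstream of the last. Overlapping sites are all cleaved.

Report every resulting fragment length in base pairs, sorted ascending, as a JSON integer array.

Scan for sites:
  TgoIII ACAGGC/0: at [36, 43, 62, 88, 114, 190] ⇒ [36, 43, 62, 88, 114, 190]
  JekIV TCTCC/3: at [135, 161, 172] ⇒ [138, 164, 175]
  ZebIX TTAAC/3: at [4, 21, 80, 108, 143, 156] ⇒ [7, 24, 83, 111, 146, 159]
  PtaII TTTGGGT/2: at [10, 28, 53, 101, 124, 181] ⇒ [12, 30, 55, 103, 126, 183]
  EstVI GCTG/2: at [0, 94] ⇒ [2, 96]

Pooled cuts: [2, 7, 12, 24, 30, 36, 43, 55, 62, 83, 88, 96, 103, 111, 114, 126, 138, 146, 159, 164, 175, 183, 190]

Fragments:
  2→7: 5 bp
  7→12: 5 bp
  12→24: 12 bp
  24→30: 6 bp
  30→36: 6 bp
  36→43: 7 bp
  43→55: 12 bp
  55→62: 7 bp
  62→83: 21 bp
  83→88: 5 bp
  88→96: 8 bp
  96→103: 7 bp
  103→111: 8 bp
  111→114: 3 bp
  114→126: 12 bp
  126→138: 12 bp
  138→146: 8 bp
  146→159: 13 bp
  159→164: 5 bp
  164→175: 11 bp
  175→183: 8 bp
  183→190: 7 bp
  190→2 (wrap): 194-190+2 = 6 bp

[3,5,5,5,5,6,6,6,7,7,7,7,8,8,8,8,11,12,12,12,12,13,21]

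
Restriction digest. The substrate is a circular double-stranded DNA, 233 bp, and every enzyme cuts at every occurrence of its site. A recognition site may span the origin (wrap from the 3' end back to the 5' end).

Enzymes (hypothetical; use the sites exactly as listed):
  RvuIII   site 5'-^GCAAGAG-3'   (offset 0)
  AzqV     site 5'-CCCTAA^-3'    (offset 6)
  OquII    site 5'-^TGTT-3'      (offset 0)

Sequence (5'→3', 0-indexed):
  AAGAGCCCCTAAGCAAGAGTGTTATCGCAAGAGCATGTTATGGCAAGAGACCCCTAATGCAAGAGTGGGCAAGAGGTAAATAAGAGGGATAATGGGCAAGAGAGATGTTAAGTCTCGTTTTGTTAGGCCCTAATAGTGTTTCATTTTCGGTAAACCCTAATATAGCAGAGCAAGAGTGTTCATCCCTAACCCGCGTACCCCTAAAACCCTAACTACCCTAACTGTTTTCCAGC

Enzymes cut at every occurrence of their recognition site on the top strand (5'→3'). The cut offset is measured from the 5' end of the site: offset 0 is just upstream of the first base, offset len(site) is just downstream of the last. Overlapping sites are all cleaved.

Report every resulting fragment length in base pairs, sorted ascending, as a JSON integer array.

[1,1,3,7,7,7,7,8,9,9,9,9,10,10,13,13,14,15,15,15,24,27]

Site scan:
  RvuIII (GCAAGAG, off=0): starts [12, 26, 42, 58, 68, 95, 169, 231] → cuts [12, 26, 42, 58, 68, 95, 169, 231]
  AzqV (CCCTAA, off=6): starts [6, 51, 127, 154, 183, 198, 206, 215] → cuts [12, 57, 133, 160, 189, 204, 212, 221]
  OquII (TGTT, off=0): starts [19, 35, 105, 120, 136, 176, 222] → cuts [19, 35, 105, 120, 136, 176, 222]

Pooled cuts: [12, 19, 26, 35, 42, 57, 58, 68, 95, 105, 120, 133, 136, 160, 169, 176, 189, 204, 212, 221, 222, 231]

Fragment lengths:
  12→19: 7 bp
  19→26: 7 bp
  26→35: 9 bp
  35→42: 7 bp
  42→57: 15 bp
  57→58: 1 bp
  58→68: 10 bp
  68→95: 27 bp
  95→105: 10 bp
  105→120: 15 bp
  120→133: 13 bp
  133→136: 3 bp
  136→160: 24 bp
  160→169: 9 bp
  169→176: 7 bp
  176→189: 13 bp
  189→204: 15 bp
  204→212: 8 bp
  212→221: 9 bp
  221→222: 1 bp
  222→231: 9 bp
  231→12 (wrap): 233-231+12 = 14 bp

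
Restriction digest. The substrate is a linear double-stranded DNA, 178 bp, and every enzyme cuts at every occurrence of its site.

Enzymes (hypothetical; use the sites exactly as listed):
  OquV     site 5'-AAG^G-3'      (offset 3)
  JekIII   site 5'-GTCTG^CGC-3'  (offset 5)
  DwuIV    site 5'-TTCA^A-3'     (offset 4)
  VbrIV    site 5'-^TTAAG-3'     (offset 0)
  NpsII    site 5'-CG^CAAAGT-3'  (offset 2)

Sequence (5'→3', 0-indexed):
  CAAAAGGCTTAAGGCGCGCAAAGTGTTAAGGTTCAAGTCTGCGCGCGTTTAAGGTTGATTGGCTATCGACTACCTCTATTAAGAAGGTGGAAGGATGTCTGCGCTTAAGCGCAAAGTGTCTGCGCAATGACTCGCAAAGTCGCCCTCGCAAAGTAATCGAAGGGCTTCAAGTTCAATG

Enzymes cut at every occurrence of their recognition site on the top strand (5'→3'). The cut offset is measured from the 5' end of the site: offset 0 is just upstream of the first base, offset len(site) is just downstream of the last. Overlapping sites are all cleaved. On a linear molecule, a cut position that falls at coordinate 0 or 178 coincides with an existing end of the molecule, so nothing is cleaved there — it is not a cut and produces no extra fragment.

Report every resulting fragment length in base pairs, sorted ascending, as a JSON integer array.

Site scan:
  OquV AAGG/3: at [3, 10, 27, 50, 83, 90, 159] ⇒ [6, 13, 30, 53, 86, 93, 162]
  JekIII GTCTGCGC/5: at [36, 96, 117] ⇒ [41, 101, 122]
  DwuIV TTCAA/4: at [31, 165, 171] ⇒ [35, 169, 175]
  VbrIV TTAAG/0: at [8, 25, 48, 78, 104] ⇒ [8, 25, 48, 78, 104]
  NpsII CGCAAAGT/2: at [16, 109, 132, 146] ⇒ [18, 111, 134, 148]

All cut coordinates (distinct, sorted): [6, 8, 13, 18, 25, 30, 35, 41, 48, 53, 78, 86, 93, 101, 104, 111, 122, 134, 148, 162, 169, 175]

Fragment lengths:
  [0,6): 6 bp
  [6,8): 2 bp
  [8,13): 5 bp
  [13,18): 5 bp
  [18,25): 7 bp
  [25,30): 5 bp
  [30,35): 5 bp
  [35,41): 6 bp
  [41,48): 7 bp
  [48,53): 5 bp
  [53,78): 25 bp
  [78,86): 8 bp
  [86,93): 7 bp
  [93,101): 8 bp
  [101,104): 3 bp
  [104,111): 7 bp
  [111,122): 11 bp
  [122,134): 12 bp
  [134,148): 14 bp
  [148,162): 14 bp
  [162,169): 7 bp
  [169,175): 6 bp
  [175,178): 3 bp

[2,3,3,5,5,5,5,5,6,6,6,7,7,7,7,7,8,8,11,12,14,14,25]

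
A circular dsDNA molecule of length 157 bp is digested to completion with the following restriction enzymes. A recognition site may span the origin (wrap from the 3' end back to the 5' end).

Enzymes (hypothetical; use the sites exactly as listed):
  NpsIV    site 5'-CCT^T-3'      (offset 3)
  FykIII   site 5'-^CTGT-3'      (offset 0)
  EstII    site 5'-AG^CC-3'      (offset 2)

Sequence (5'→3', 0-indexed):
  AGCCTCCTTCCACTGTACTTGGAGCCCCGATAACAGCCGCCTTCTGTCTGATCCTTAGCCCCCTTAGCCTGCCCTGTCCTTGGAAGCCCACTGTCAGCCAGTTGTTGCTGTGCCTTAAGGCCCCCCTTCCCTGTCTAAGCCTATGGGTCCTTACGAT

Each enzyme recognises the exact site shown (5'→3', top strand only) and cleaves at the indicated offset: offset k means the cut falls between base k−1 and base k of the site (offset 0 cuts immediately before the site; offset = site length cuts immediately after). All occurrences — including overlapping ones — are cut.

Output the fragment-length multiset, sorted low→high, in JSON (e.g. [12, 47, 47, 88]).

Site scan:
  NpsIV (CCTT, off=3): starts [5, 39, 52, 61, 77, 112, 124, 148] → cuts [8, 42, 55, 64, 80, 115, 127, 151]
  FykIII (CTGT, off=0): starts [12, 43, 73, 90, 107, 130] → cuts [12, 43, 73, 90, 107, 130]
  EstII (AGCC, off=2): starts [0, 22, 34, 56, 65, 84, 95, 137] → cuts [2, 24, 36, 58, 67, 86, 97, 139]

All cut coordinates (distinct, sorted): [2, 8, 12, 24, 36, 42, 43, 55, 58, 64, 67, 73, 80, 86, 90, 97, 107, 115, 127, 130, 139, 151]

Fragments:
  2→8: 6 bp
  8→12: 4 bp
  12→24: 12 bp
  24→36: 12 bp
  36→42: 6 bp
  42→43: 1 bp
  43→55: 12 bp
  55→58: 3 bp
  58→64: 6 bp
  64→67: 3 bp
  67→73: 6 bp
  73→80: 7 bp
  80→86: 6 bp
  86→90: 4 bp
  90→97: 7 bp
  97→107: 10 bp
  107→115: 8 bp
  115→127: 12 bp
  127→130: 3 bp
  130→139: 9 bp
  139→151: 12 bp
  151→2 (wrap): 157-151+2 = 8 bp

[1,3,3,3,4,4,6,6,6,6,6,7,7,8,8,9,10,12,12,12,12,12]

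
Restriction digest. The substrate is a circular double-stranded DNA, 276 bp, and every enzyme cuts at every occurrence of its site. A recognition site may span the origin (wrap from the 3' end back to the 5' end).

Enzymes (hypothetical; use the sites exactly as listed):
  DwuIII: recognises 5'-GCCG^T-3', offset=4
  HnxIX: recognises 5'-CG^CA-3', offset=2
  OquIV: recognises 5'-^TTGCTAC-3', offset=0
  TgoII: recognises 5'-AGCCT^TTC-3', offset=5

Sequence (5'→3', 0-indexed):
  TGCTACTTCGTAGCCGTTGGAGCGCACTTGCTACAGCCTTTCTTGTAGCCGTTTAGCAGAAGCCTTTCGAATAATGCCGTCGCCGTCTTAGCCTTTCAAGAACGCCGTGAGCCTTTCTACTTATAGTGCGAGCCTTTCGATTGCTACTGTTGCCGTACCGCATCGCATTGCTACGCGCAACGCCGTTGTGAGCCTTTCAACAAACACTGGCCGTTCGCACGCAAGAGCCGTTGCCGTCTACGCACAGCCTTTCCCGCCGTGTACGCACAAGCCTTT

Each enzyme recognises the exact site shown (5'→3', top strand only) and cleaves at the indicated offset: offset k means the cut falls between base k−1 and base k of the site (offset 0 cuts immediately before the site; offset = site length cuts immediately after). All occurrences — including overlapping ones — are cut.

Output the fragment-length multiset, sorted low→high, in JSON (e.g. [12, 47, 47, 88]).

Site scan:
  DwuIII GCCGT/4: at [12, 47, 75, 81, 103, 151, 181, 209, 226, 232, 255] ⇒ [16, 51, 79, 85, 107, 155, 185, 213, 230, 236, 259]
  HnxIX CGCA/2: at [22, 158, 163, 175, 215, 219, 240, 263] ⇒ [24, 160, 165, 177, 217, 221, 242, 265]
  OquIV TTGCTAC/0: at [27, 140, 167, 275] ⇒ [27, 140, 167, 275]
  TgoII AGCCTTTC/5: at [34, 60, 89, 109, 130, 190, 245] ⇒ [39, 65, 94, 114, 135, 195, 250]

Pooled cuts: [16, 24, 27, 39, 51, 65, 79, 85, 94, 107, 114, 135, 140, 155, 160, 165, 167, 177, 185, 195, 213, 217, 221, 230, 236, 242, 250, 259, 265, 275]

Fragment lengths:
  16→24: 8 bp
  24→27: 3 bp
  27→39: 12 bp
  39→51: 12 bp
  51→65: 14 bp
  65→79: 14 bp
  79→85: 6 bp
  85→94: 9 bp
  94→107: 13 bp
  107→114: 7 bp
  114→135: 21 bp
  135→140: 5 bp
  140→155: 15 bp
  155→160: 5 bp
  160→165: 5 bp
  165→167: 2 bp
  167→177: 10 bp
  177→185: 8 bp
  185→195: 10 bp
  195→213: 18 bp
  213→217: 4 bp
  217→221: 4 bp
  221→230: 9 bp
  230→236: 6 bp
  236→242: 6 bp
  242→250: 8 bp
  250→259: 9 bp
  259→265: 6 bp
  265→275: 10 bp
  275→16 (wrap): 276-275+16 = 17 bp

[2,3,4,4,5,5,5,6,6,6,6,7,8,8,8,9,9,9,10,10,10,12,12,13,14,14,15,17,18,21]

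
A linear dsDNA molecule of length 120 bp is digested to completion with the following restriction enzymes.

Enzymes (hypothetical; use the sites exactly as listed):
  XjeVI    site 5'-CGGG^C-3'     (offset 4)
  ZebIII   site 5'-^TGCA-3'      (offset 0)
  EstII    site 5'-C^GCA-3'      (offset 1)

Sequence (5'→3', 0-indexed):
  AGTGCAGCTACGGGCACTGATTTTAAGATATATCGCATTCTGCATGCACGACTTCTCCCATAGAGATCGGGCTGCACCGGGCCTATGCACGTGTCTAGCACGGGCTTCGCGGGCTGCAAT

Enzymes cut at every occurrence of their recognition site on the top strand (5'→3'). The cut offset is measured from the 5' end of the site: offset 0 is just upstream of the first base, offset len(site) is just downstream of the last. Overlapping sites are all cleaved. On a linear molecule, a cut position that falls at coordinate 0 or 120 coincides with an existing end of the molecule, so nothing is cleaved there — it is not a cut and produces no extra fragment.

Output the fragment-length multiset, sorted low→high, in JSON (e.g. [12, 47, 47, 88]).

Scan for sites:
  XjeVI (CGGGC, off=4): starts [10, 67, 77, 100, 109] → cuts [14, 71, 81, 104, 113]
  ZebIII (TGCA, off=0): starts [2, 40, 44, 72, 85, 114] → cuts [2, 40, 44, 72, 85, 114]
  EstII (CGCA, off=1): starts [33] → cuts [34]

All cut coordinates (distinct, sorted): [2, 14, 34, 40, 44, 71, 72, 81, 85, 104, 113, 114]

Fragments:
  [0,2): 2 bp
  [2,14): 12 bp
  [14,34): 20 bp
  [34,40): 6 bp
  [40,44): 4 bp
  [44,71): 27 bp
  [71,72): 1 bp
  [72,81): 9 bp
  [81,85): 4 bp
  [85,104): 19 bp
  [104,113): 9 bp
  [113,114): 1 bp
  [114,120): 6 bp

[1,1,2,4,4,6,6,9,9,12,19,20,27]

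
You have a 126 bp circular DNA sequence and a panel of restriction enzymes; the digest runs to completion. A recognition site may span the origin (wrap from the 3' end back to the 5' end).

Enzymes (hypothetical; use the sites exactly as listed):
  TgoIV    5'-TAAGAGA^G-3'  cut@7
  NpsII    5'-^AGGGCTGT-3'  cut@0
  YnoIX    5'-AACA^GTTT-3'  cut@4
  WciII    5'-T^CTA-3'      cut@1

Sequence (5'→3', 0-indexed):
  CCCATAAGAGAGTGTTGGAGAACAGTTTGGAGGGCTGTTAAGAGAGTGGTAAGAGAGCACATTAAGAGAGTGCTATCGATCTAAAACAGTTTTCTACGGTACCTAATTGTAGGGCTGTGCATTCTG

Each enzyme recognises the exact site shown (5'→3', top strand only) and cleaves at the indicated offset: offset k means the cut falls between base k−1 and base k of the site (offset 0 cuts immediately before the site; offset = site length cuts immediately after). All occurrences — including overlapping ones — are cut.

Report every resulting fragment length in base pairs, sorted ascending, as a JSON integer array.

[5,6,8,11,11,13,13,15,17,27]

Scan for sites:
  TgoIV (TAAGAGAG, off=7): starts [4, 38, 49, 62] → cuts [11, 45, 56, 69]
  NpsII (AGGGCTGT, off=0): starts [30, 110] → cuts [30, 110]
  YnoIX (AACAGTTT, off=4): starts [20, 84] → cuts [24, 88]
  WciII (TCTA, off=1): starts [79, 92] → cuts [80, 93]

Pooled cuts: [11, 24, 30, 45, 56, 69, 80, 88, 93, 110]

Fragment lengths:
  11→24: 13 bp
  24→30: 6 bp
  30→45: 15 bp
  45→56: 11 bp
  56→69: 13 bp
  69→80: 11 bp
  80→88: 8 bp
  88→93: 5 bp
  93→110: 17 bp
  110→11 (wrap): 126-110+11 = 27 bp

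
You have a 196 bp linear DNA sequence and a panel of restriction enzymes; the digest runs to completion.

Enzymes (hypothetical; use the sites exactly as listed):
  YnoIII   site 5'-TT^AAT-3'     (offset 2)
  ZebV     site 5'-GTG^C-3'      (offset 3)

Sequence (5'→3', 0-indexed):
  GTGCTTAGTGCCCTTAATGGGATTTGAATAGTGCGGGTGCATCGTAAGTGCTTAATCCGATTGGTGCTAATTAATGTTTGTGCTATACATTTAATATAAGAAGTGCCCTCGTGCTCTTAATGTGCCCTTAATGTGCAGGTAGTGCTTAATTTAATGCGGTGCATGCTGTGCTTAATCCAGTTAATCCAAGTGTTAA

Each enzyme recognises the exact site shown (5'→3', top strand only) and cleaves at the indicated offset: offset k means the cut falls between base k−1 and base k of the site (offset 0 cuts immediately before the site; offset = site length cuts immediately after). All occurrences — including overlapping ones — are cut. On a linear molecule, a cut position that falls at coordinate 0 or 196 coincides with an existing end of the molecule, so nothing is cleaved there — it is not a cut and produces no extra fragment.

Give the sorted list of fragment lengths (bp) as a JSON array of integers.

Per-enzyme occurrences:
  YnoIII (TTAAT, off=2): starts [13, 51, 70, 90, 116, 127, 145, 150, 171, 180] → cuts [15, 53, 72, 92, 118, 129, 147, 152, 173, 182]
  ZebV (GTGC, off=3): starts [0, 7, 30, 36, 47, 63, 79, 102, 110, 121, 132, 141, 158, 167] → cuts [3, 10, 33, 39, 50, 66, 82, 105, 113, 124, 135, 144, 161, 170]

Pooled cuts: [3, 10, 15, 33, 39, 50, 53, 66, 72, 82, 92, 105, 113, 118, 124, 129, 135, 144, 147, 152, 161, 170, 173, 182]

Fragments:
  [0,3): 3 bp
  [3,10): 7 bp
  [10,15): 5 bp
  [15,33): 18 bp
  [33,39): 6 bp
  [39,50): 11 bp
  [50,53): 3 bp
  [53,66): 13 bp
  [66,72): 6 bp
  [72,82): 10 bp
  [82,92): 10 bp
  [92,105): 13 bp
  [105,113): 8 bp
  [113,118): 5 bp
  [118,124): 6 bp
  [124,129): 5 bp
  [129,135): 6 bp
  [135,144): 9 bp
  [144,147): 3 bp
  [147,152): 5 bp
  [152,161): 9 bp
  [161,170): 9 bp
  [170,173): 3 bp
  [173,182): 9 bp
  [182,196): 14 bp

[3,3,3,3,5,5,5,5,6,6,6,6,7,8,9,9,9,9,10,10,11,13,13,14,18]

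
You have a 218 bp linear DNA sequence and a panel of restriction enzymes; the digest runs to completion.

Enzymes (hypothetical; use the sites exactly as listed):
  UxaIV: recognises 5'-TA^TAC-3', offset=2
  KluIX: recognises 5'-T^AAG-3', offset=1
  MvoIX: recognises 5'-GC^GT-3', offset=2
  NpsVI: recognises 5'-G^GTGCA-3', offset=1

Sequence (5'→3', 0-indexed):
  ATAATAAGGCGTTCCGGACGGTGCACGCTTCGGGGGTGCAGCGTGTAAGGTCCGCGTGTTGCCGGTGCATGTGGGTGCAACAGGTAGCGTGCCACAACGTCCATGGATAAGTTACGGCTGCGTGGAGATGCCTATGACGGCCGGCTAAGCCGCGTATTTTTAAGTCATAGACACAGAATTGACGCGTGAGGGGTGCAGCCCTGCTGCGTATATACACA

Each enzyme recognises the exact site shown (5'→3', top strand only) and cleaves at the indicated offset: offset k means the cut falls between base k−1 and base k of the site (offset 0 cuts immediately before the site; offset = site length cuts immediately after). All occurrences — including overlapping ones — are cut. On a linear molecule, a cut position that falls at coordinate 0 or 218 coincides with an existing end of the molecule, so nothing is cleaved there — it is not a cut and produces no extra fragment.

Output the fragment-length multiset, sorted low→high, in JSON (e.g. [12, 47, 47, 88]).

Site scan:
  UxaIV TATAC/2: at [210] ⇒ [212]
  KluIX TAAG/1: at [4, 45, 107, 145, 160] ⇒ [5, 46, 108, 146, 161]
  MvoIX GCGT/2: at [8, 40, 53, 86, 119, 151, 183, 205] ⇒ [10, 42, 55, 88, 121, 153, 185, 207]
  NpsVI GGTGCA/1: at [19, 34, 63, 73, 191] ⇒ [20, 35, 64, 74, 192]

All cut coordinates (distinct, sorted): [5, 10, 20, 35, 42, 46, 55, 64, 74, 88, 108, 121, 146, 153, 161, 185, 192, 207, 212]

Fragment lengths:
  [0,5): 5 bp
  [5,10): 5 bp
  [10,20): 10 bp
  [20,35): 15 bp
  [35,42): 7 bp
  [42,46): 4 bp
  [46,55): 9 bp
  [55,64): 9 bp
  [64,74): 10 bp
  [74,88): 14 bp
  [88,108): 20 bp
  [108,121): 13 bp
  [121,146): 25 bp
  [146,153): 7 bp
  [153,161): 8 bp
  [161,185): 24 bp
  [185,192): 7 bp
  [192,207): 15 bp
  [207,212): 5 bp
  [212,218): 6 bp

[4,5,5,5,6,7,7,7,8,9,9,10,10,13,14,15,15,20,24,25]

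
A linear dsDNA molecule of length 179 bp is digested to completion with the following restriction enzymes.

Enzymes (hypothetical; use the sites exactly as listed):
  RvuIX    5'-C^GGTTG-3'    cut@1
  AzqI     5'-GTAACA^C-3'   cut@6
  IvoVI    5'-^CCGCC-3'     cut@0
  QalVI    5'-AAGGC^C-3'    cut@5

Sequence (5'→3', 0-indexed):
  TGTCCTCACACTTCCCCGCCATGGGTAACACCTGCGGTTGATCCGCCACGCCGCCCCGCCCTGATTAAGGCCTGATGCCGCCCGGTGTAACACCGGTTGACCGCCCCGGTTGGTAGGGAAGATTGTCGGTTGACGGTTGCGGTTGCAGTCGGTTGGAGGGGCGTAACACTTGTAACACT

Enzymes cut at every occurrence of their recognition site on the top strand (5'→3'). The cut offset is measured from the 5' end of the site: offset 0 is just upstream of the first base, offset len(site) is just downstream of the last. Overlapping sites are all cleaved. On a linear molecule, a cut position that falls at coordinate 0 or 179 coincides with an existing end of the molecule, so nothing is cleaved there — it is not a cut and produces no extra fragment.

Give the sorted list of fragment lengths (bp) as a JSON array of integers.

[2,2,5,5,6,6,6,7,7,7,8,9,10,15,15,15,16,18,20]

Per-enzyme occurrences:
  RvuIX CGGTTG/1: at [34, 93, 106, 126, 133, 139, 149] ⇒ [35, 94, 107, 127, 134, 140, 150]
  AzqI GTAACAC/6: at [24, 86, 162, 171] ⇒ [30, 92, 168, 177]
  IvoVI CCGCC/0: at [15, 42, 50, 55, 77, 100] ⇒ [15, 42, 50, 55, 77, 100]
  QalVI AAGGCC/5: at [66] ⇒ [71]

Pooled cuts: [15, 30, 35, 42, 50, 55, 71, 77, 92, 94, 100, 107, 127, 134, 140, 150, 168, 177]

Fragment lengths:
  [0,15): 15 bp
  [15,30): 15 bp
  [30,35): 5 bp
  [35,42): 7 bp
  [42,50): 8 bp
  [50,55): 5 bp
  [55,71): 16 bp
  [71,77): 6 bp
  [77,92): 15 bp
  [92,94): 2 bp
  [94,100): 6 bp
  [100,107): 7 bp
  [107,127): 20 bp
  [127,134): 7 bp
  [134,140): 6 bp
  [140,150): 10 bp
  [150,168): 18 bp
  [168,177): 9 bp
  [177,179): 2 bp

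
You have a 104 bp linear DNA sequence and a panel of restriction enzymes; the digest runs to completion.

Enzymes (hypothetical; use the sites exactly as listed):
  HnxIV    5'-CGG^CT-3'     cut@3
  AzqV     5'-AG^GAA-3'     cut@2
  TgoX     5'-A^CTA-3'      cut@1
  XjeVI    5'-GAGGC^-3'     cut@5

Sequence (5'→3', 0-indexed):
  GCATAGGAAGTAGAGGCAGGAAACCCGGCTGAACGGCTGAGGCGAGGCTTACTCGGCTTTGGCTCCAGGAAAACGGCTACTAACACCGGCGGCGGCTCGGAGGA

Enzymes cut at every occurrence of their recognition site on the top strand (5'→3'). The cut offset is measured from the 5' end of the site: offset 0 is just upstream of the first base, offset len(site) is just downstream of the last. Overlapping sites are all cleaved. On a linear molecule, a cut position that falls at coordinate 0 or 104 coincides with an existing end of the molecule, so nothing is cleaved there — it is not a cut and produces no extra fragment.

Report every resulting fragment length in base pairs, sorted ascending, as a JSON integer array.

Per-enzyme occurrences:
  HnxIV (CGGCT, off=3): starts [25, 33, 53, 73, 92] → cuts [28, 36, 56, 76, 95]
  AzqV (AGGAA, off=2): starts [4, 17, 66] → cuts [6, 19, 68]
  TgoX (ACTA, off=1): starts [78] → cuts [79]
  XjeVI (GAGGC, off=5): starts [12, 38, 43] → cuts [17, 43, 48]

Pooled cuts: [6, 17, 19, 28, 36, 43, 48, 56, 68, 76, 79, 95]

Fragments:
  [0,6): 6 bp
  [6,17): 11 bp
  [17,19): 2 bp
  [19,28): 9 bp
  [28,36): 8 bp
  [36,43): 7 bp
  [43,48): 5 bp
  [48,56): 8 bp
  [56,68): 12 bp
  [68,76): 8 bp
  [76,79): 3 bp
  [79,95): 16 bp
  [95,104): 9 bp

[2,3,5,6,7,8,8,8,9,9,11,12,16]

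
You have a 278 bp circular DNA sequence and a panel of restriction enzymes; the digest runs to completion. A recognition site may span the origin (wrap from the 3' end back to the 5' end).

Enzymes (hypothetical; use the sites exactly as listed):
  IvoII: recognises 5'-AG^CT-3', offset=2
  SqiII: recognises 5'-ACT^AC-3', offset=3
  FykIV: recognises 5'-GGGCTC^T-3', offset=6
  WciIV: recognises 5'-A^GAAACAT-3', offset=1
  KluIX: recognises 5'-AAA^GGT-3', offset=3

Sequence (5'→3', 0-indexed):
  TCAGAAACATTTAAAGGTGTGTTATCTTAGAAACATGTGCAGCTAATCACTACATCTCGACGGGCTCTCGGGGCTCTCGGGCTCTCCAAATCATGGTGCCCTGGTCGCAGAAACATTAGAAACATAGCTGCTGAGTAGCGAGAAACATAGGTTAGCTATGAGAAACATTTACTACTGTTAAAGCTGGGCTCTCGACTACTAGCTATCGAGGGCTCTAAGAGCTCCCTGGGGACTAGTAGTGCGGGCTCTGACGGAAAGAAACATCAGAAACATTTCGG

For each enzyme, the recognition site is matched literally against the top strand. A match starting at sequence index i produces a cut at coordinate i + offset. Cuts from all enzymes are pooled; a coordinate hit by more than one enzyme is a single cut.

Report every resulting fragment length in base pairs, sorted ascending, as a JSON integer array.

[5,6,6,6,8,8,9,9,9,9,9,9,10,12,12,13,13,14,14,14,15,16,25,27]

Per-enzyme occurrences:
  IvoII (AGCT, off=2): starts [40, 125, 153, 181, 200, 219] → cuts [42, 127, 155, 183, 202, 221]
  SqiII (ACTAC, off=3): starts [48, 170, 194] → cuts [51, 173, 197]
  FykIV (GGGCTCT, off=6): starts [61, 70, 78, 185, 209, 242] → cuts [67, 76, 84, 191, 215, 248]
  WciIV (AGAAACAT, off=1): starts [2, 28, 108, 117, 140, 160, 256, 265] → cuts [3, 29, 109, 118, 141, 161, 257, 266]
  KluIX (AAAGGT, off=3): starts [12] → cuts [15]

All cut coordinates (distinct, sorted): [3, 15, 29, 42, 51, 67, 76, 84, 109, 118, 127, 141, 155, 161, 173, 183, 191, 197, 202, 215, 221, 248, 257, 266]

Fragments:
  3→15: 12 bp
  15→29: 14 bp
  29→42: 13 bp
  42→51: 9 bp
  51→67: 16 bp
  67→76: 9 bp
  76→84: 8 bp
  84→109: 25 bp
  109→118: 9 bp
  118→127: 9 bp
  127→141: 14 bp
  141→155: 14 bp
  155→161: 6 bp
  161→173: 12 bp
  173→183: 10 bp
  183→191: 8 bp
  191→197: 6 bp
  197→202: 5 bp
  202→215: 13 bp
  215→221: 6 bp
  221→248: 27 bp
  248→257: 9 bp
  257→266: 9 bp
  266→3 (wrap): 278-266+3 = 15 bp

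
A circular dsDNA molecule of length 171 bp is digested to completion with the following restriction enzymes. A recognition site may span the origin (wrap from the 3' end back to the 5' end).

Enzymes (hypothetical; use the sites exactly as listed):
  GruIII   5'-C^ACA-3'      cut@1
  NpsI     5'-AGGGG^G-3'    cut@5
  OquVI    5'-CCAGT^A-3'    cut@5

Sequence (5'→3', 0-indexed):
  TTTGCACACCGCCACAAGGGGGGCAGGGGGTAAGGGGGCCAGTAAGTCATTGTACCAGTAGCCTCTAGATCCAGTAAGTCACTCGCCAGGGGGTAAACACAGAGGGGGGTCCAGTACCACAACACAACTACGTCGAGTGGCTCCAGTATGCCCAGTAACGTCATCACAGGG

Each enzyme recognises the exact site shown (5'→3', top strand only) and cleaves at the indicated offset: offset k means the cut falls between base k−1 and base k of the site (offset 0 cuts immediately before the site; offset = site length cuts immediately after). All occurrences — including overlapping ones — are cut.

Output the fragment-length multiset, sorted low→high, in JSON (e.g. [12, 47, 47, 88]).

[3,5,6,6,8,8,8,8,8,9,9,9,11,16,16,17,24]

Site scan:
  GruIII (CACA, off=1): starts [4, 12, 97, 117, 122, 164] → cuts [5, 13, 98, 118, 123, 165]
  NpsI (AGGGGG, off=5): starts [16, 24, 32, 87, 102] → cuts [21, 29, 37, 92, 107]
  OquVI (CCAGTA, off=5): starts [38, 54, 70, 110, 142, 151] → cuts [43, 59, 75, 115, 147, 156]

Pooled cuts: [5, 13, 21, 29, 37, 43, 59, 75, 92, 98, 107, 115, 118, 123, 147, 156, 165]

Fragments:
  5→13: 8 bp
  13→21: 8 bp
  21→29: 8 bp
  29→37: 8 bp
  37→43: 6 bp
  43→59: 16 bp
  59→75: 16 bp
  75→92: 17 bp
  92→98: 6 bp
  98→107: 9 bp
  107→115: 8 bp
  115→118: 3 bp
  118→123: 5 bp
  123→147: 24 bp
  147→156: 9 bp
  156→165: 9 bp
  165→5 (wrap): 171-165+5 = 11 bp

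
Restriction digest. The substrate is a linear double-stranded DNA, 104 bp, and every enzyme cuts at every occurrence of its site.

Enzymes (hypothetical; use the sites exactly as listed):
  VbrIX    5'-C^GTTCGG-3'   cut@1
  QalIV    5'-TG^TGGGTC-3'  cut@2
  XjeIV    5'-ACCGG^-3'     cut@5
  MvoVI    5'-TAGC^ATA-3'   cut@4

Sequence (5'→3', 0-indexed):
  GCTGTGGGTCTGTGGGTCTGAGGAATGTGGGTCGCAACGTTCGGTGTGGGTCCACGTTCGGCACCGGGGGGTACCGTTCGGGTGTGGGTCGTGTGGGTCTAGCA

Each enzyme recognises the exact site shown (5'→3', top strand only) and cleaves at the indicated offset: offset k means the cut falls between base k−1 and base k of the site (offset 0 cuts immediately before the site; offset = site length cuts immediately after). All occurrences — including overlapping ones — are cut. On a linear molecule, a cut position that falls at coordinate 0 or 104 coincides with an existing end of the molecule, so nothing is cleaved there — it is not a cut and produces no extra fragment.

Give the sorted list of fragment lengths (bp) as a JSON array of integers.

Per-enzyme occurrences:
  VbrIX (CGTTCGG, off=1): starts [37, 54, 74] → cuts [38, 55, 75]
  QalIV (TGTGGGTC, off=2): starts [2, 10, 25, 44, 82, 91] → cuts [4, 12, 27, 46, 84, 93]
  XjeIV (ACCGG, off=5): starts [62] → cuts [67]
  MvoVI (TAGCATA, off=4): no sites

All cut coordinates (distinct, sorted): [4, 12, 27, 38, 46, 55, 67, 75, 84, 93]

Fragment lengths:
  [0,4): 4 bp
  [4,12): 8 bp
  [12,27): 15 bp
  [27,38): 11 bp
  [38,46): 8 bp
  [46,55): 9 bp
  [55,67): 12 bp
  [67,75): 8 bp
  [75,84): 9 bp
  [84,93): 9 bp
  [93,104): 11 bp

[4,8,8,8,9,9,9,11,11,12,15]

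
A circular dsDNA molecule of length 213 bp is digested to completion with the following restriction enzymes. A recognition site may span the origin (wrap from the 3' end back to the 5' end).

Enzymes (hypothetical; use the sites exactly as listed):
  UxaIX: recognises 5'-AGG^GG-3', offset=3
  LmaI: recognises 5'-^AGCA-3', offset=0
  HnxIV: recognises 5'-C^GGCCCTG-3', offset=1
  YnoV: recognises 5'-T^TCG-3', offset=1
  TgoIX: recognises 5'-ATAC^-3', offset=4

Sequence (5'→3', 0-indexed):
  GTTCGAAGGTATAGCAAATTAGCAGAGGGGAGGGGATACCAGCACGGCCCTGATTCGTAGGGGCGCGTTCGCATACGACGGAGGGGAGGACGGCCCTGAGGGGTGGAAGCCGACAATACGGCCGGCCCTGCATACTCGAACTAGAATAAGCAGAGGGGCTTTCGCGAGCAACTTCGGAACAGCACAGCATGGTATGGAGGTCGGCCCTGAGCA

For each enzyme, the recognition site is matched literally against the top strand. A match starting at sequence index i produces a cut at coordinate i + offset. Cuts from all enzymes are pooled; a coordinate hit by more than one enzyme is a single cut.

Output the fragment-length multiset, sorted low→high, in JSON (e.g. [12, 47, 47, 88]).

Scan for sites:
  UxaIX AGGGG/3: at [25, 30, 58, 81, 98, 153] ⇒ [28, 33, 61, 84, 101, 156]
  LmaI AGCA/0: at [12, 20, 40, 148, 166, 180, 185, 209] ⇒ [12, 20, 40, 148, 166, 180, 185, 209]
  HnxIV CGGCCCTG/1: at [44, 90, 122, 201] ⇒ [45, 91, 123, 202]
  YnoV TTCG/1: at [1, 53, 67, 160, 172] ⇒ [2, 54, 68, 161, 173]
  TgoIX ATAC/4: at [35, 72, 115, 131] ⇒ [39, 76, 119, 135]

All cut coordinates (distinct, sorted): [2, 12, 20, 28, 33, 39, 40, 45, 54, 61, 68, 76, 84, 91, 101, 119, 123, 135, 148, 156, 161, 166, 173, 180, 185, 202, 209]

Fragments:
  2→12: 10 bp
  12→20: 8 bp
  20→28: 8 bp
  28→33: 5 bp
  33→39: 6 bp
  39→40: 1 bp
  40→45: 5 bp
  45→54: 9 bp
  54→61: 7 bp
  61→68: 7 bp
  68→76: 8 bp
  76→84: 8 bp
  84→91: 7 bp
  91→101: 10 bp
  101→119: 18 bp
  119→123: 4 bp
  123→135: 12 bp
  135→148: 13 bp
  148→156: 8 bp
  156→161: 5 bp
  161→166: 5 bp
  166→173: 7 bp
  173→180: 7 bp
  180→185: 5 bp
  185→202: 17 bp
  202→209: 7 bp
  209→2 (wrap): 213-209+2 = 6 bp

[1,4,5,5,5,5,5,6,6,7,7,7,7,7,7,8,8,8,8,8,9,10,10,12,13,17,18]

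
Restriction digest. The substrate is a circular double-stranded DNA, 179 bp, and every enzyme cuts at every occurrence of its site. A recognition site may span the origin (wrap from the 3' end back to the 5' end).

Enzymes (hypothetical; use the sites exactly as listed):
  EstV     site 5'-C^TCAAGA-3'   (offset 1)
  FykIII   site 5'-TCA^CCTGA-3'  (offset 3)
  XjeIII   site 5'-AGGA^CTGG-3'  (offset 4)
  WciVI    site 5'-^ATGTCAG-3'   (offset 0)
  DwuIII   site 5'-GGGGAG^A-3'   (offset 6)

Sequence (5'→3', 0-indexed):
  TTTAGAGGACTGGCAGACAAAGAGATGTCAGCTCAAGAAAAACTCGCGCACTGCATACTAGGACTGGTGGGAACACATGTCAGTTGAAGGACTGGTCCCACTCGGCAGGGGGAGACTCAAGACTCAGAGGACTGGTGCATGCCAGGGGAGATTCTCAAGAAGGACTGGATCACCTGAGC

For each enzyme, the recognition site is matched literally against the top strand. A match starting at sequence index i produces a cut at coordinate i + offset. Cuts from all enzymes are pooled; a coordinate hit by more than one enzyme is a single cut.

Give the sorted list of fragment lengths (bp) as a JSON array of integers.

[2,4,8,8,10,13,15,15,15,16,19,23,31]

Scan for sites:
  EstV (CTCAAGA, off=1): starts [31, 115, 153] → cuts [32, 116, 154]
  FykIII (TCACCTGA, off=3): starts [169] → cuts [172]
  XjeIII (AGGACTGG, off=4): starts [5, 59, 87, 127, 160] → cuts [9, 63, 91, 131, 164]
  WciVI (ATGTCAG, off=0): starts [24, 76] → cuts [24, 76]
  DwuIII (GGGGAGA, off=6): starts [108, 144] → cuts [114, 150]

All cut coordinates (distinct, sorted): [9, 24, 32, 63, 76, 91, 114, 116, 131, 150, 154, 164, 172]

Fragment lengths:
  9→24: 15 bp
  24→32: 8 bp
  32→63: 31 bp
  63→76: 13 bp
  76→91: 15 bp
  91→114: 23 bp
  114→116: 2 bp
  116→131: 15 bp
  131→150: 19 bp
  150→154: 4 bp
  154→164: 10 bp
  164→172: 8 bp
  172→9 (wrap): 179-172+9 = 16 bp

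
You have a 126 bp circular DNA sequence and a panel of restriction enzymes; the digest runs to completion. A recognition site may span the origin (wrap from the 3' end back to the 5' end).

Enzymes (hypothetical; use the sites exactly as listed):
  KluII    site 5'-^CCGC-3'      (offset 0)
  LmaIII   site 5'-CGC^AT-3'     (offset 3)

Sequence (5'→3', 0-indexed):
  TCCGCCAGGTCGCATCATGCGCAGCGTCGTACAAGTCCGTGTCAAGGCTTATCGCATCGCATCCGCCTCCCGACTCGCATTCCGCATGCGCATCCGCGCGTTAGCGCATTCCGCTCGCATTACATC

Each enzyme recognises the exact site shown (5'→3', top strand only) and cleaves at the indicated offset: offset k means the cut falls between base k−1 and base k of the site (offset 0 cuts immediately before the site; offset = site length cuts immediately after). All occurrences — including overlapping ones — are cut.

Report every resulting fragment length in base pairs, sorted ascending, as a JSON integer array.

[2,2,3,3,4,5,6,8,9,12,14,16,42]

Per-enzyme occurrences:
  KluII (CCGC, off=0): starts [1, 62, 81, 93, 110] → cuts [1, 62, 81, 93, 110]
  LmaIII (CGCAT, off=3): starts [10, 52, 57, 75, 82, 88, 104, 115] → cuts [13, 55, 60, 78, 85, 91, 107, 118]

All cut coordinates (distinct, sorted): [1, 13, 55, 60, 62, 78, 81, 85, 91, 93, 107, 110, 118]

Fragment lengths:
  1→13: 12 bp
  13→55: 42 bp
  55→60: 5 bp
  60→62: 2 bp
  62→78: 16 bp
  78→81: 3 bp
  81→85: 4 bp
  85→91: 6 bp
  91→93: 2 bp
  93→107: 14 bp
  107→110: 3 bp
  110→118: 8 bp
  118→1 (wrap): 126-118+1 = 9 bp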